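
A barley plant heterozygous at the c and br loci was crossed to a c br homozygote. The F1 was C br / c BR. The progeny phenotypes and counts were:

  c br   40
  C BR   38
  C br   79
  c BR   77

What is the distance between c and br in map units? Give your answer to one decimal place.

The recombinant classes are C BR and c br: 38 + 40 = 78.
Recombination frequency = 78/234 = 0.3333 ≈ 33.3%, i.e. 33.3 map units.

33.3 map units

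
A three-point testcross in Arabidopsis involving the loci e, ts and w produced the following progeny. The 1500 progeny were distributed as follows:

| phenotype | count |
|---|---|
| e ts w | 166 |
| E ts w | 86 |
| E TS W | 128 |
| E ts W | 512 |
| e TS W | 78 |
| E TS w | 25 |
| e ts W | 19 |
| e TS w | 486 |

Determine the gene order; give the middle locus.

e

The two most frequent reciprocal classes, e TS w and E ts W, are the parental types, so the F1 was e TS w / E ts W.
The two rarest classes, E TS w and e ts W, are the double crossovers. Comparing them with the parentals, only the e allele has switched, so e is the middle locus and the order is w – e – ts.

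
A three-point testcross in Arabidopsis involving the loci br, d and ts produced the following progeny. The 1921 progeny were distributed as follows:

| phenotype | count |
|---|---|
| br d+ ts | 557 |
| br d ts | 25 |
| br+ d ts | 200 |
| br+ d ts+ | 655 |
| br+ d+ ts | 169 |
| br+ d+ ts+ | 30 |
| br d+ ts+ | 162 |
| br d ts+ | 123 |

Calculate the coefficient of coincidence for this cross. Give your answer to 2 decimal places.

The two most frequent reciprocal classes, br+ d ts+ and br d+ ts, are the parental types, so the F1 was br+ d ts+ / br d+ ts.
The two rarest classes, br+ d+ ts+ and br d ts, are the double crossovers. Comparing them with the parentals, only the d allele has switched, so d is the middle locus and the order is ts – d – br.
ts–d: (362 + 55)/1921 = 0.2171; d–br: (292 + 55)/1921 = 0.1806.
Expected DCO frequency = 0.2171 × 0.1806 ≈ 0.03921; observed = 55/1921 ≈ 0.02863.
Coefficient of coincidence = 0.02863/0.03921 ≈ 0.73.

0.73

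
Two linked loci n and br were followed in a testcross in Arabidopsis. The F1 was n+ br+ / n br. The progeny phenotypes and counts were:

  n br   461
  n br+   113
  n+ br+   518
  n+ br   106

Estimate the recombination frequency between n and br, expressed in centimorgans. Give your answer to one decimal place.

18.3 centimorgans

The recombinant classes are n+ br and n br+: 106 + 113 = 219.
Recombination frequency = 219/1198 = 0.1828 ≈ 18.3%, i.e. 18.3 centimorgans.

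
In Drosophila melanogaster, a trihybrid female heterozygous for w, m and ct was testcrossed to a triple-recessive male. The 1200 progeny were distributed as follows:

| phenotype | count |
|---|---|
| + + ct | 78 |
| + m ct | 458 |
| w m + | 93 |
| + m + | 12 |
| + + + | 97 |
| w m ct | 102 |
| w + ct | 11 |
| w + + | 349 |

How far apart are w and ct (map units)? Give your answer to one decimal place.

18.5 map units

The two most frequent reciprocal classes, + m ct and w + +, are the parental types, so the F1 was + m ct / w + +.
The two rarest classes, + m + and w + ct, are the double crossovers. Comparing them with the parentals, only the ct allele has switched, so ct is the middle locus and the order is w – ct – m.
Crossovers in the w–ct interval produce the single-crossover classes w m ct and + + + (102 + 97 = 199) plus the double crossovers (23).
RF(w–ct) = (199 + 23) / 1200 = 222/1200 = 0.1850 → 18.5 map units.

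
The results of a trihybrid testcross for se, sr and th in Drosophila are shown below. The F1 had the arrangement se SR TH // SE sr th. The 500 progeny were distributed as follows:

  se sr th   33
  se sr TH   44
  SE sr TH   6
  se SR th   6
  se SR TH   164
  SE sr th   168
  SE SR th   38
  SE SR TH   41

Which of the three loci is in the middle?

The two rarest classes, se SR th and SE sr TH, are the double crossovers. Comparing them with the parentals, only the th allele has switched, so th is the middle locus and the order is sr – th – se.

th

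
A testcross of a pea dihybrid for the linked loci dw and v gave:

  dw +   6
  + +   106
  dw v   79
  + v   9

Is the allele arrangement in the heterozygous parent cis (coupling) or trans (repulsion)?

The two most frequent classes are + + (106) and dw v (79); these are the parental (non-recombinant) types.
So the F1 carried + + on one chromosome and dw v on the other — the recessive alleles are on the same chromosome (cis / coupling).

cis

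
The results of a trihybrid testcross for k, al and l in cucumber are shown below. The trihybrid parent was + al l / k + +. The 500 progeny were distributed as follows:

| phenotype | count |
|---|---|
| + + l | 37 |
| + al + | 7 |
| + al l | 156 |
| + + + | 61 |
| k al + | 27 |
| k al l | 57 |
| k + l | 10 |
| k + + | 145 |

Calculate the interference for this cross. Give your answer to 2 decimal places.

The two rarest classes, + al + and k + l, are the double crossovers. Comparing them with the parentals, only the l allele has switched, so l is the middle locus and the order is al – l – k.
al–l: (64 + 17)/500 = 0.1620; l–k: (118 + 17)/500 = 0.2700.
Expected DCO frequency = 0.1620 × 0.2700 ≈ 0.04374; observed = 17/500 ≈ 0.03400.
Coefficient of coincidence = 0.03400/0.04374 ≈ 0.78; interference = 1 − 0.78 = 0.22.

0.22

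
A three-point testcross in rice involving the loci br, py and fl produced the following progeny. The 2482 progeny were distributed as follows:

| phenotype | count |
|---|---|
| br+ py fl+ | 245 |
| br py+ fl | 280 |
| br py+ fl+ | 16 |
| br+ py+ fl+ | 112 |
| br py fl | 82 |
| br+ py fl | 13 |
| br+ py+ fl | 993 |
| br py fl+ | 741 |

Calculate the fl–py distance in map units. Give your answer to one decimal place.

9.0 map units

The two most frequent reciprocal classes, br+ py+ fl and br py fl+, are the parental types, so the F1 was br+ py+ fl / br py fl+.
The two rarest classes, br+ py fl and br py+ fl+, are the double crossovers. Comparing them with the parentals, only the py allele has switched, so py is the middle locus and the order is fl – py – br.
Crossovers in the fl–py interval produce the single-crossover classes br+ py+ fl+ and br py fl (112 + 82 = 194) plus the double crossovers (29).
RF(fl–py) = (194 + 29) / 2482 = 223/2482 = 0.0898 → 9.0 map units.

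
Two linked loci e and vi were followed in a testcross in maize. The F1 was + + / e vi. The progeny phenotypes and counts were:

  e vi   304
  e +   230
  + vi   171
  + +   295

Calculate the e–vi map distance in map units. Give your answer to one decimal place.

40.1 map units

The recombinant classes are + vi and e +: 171 + 230 = 401.
Recombination frequency = 401/1000 = 0.4010 ≈ 40.1%, i.e. 40.1 map units.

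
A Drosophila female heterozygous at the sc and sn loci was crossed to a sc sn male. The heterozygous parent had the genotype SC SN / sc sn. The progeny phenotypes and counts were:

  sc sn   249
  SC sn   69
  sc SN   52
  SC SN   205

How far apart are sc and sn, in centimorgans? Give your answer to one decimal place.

21.0 centimorgans

The recombinant classes are SC sn and sc SN: 69 + 52 = 121.
Recombination frequency = 121/575 = 0.2104 ≈ 21.0%, i.e. 21.0 centimorgans.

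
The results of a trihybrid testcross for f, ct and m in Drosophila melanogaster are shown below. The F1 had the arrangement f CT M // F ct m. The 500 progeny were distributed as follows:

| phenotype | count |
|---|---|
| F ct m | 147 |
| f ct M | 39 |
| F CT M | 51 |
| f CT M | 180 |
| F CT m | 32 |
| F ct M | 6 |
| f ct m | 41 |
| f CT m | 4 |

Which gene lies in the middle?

The two rarest classes, f CT m and F ct M, are the double crossovers. Comparing them with the parentals, only the m allele has switched, so m is the middle locus and the order is ct – m – f.

m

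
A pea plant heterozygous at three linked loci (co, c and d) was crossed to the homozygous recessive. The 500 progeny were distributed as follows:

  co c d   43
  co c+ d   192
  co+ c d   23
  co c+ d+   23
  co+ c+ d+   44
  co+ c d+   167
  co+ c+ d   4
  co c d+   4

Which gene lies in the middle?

co

The two most frequent reciprocal classes, co+ c d+ and co c+ d, are the parental types, so the F1 was co+ c d+ / co c+ d.
The two rarest classes, co c d+ and co+ c+ d, are the double crossovers. Comparing them with the parentals, only the co allele has switched, so co is the middle locus and the order is d – co – c.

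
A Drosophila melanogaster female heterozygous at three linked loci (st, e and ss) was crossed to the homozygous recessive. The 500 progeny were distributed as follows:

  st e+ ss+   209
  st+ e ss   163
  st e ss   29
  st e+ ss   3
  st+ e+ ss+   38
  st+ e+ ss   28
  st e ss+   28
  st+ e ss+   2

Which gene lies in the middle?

ss

The two most frequent reciprocal classes, st e+ ss+ and st+ e ss, are the parental types, so the F1 was st e+ ss+ / st+ e ss.
The two rarest classes, st e+ ss and st+ e ss+, are the double crossovers. Comparing them with the parentals, only the ss allele has switched, so ss is the middle locus and the order is st – ss – e.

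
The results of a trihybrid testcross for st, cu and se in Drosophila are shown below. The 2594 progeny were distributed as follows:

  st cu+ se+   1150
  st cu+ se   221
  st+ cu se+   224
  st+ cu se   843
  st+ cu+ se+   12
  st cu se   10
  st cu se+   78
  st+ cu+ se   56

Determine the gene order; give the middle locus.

The two most frequent reciprocal classes, st+ cu se and st cu+ se+, are the parental types, so the F1 was st+ cu se / st cu+ se+.
The two rarest classes, st cu se and st+ cu+ se+, are the double crossovers. Comparing them with the parentals, only the st allele has switched, so st is the middle locus and the order is cu – st – se.

st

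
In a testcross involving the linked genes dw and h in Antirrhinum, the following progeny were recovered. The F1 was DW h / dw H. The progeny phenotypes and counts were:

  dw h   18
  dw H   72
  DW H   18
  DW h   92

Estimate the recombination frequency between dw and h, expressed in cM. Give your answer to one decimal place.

18.0 cM

The recombinant classes are DW H and dw h: 18 + 18 = 36.
Recombination frequency = 36/200 = 0.1800 ≈ 18.0%, i.e. 18.0 cM.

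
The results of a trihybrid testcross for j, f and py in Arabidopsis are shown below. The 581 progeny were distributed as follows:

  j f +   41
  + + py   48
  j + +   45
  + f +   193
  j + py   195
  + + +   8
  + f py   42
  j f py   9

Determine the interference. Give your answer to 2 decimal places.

0.10

The two most frequent reciprocal classes, j + py and + f +, are the parental types, so the F1 was j + py / + f +.
The two rarest classes, j f py and + + +, are the double crossovers. Comparing them with the parentals, only the f allele has switched, so f is the middle locus and the order is j – f – py.
j–f: (89 + 17)/581 = 0.1824; f–py: (87 + 17)/581 = 0.1790.
Expected DCO frequency = 0.1824 × 0.1790 ≈ 0.03265; observed = 17/581 ≈ 0.02926.
Coefficient of coincidence = 0.02926/0.03265 ≈ 0.90; interference = 1 − 0.90 = 0.10.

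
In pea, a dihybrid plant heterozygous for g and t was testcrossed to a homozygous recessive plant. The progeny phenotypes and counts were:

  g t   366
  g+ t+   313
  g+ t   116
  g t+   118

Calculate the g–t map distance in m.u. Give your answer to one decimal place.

The two most frequent classes, g+ t+ (313) and g t (366), are the parental types, so the F1 was g+ t+ / g t.
The recombinant classes are g+ t and g t+: 116 + 118 = 234.
Recombination frequency = 234/913 = 0.2563 ≈ 25.6%, i.e. 25.6 m.u.

25.6 m.u.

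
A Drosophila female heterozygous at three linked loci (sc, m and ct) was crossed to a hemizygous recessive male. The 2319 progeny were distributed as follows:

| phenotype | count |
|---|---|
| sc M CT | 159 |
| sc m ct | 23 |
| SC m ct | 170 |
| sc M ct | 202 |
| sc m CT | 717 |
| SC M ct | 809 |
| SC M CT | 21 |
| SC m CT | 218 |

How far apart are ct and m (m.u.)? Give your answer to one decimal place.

16.1 m.u.

The two most frequent reciprocal classes, sc m CT and SC M ct, are the parental types, so the F1 was sc m CT / SC M ct.
The two rarest classes, sc m ct and SC M CT, are the double crossovers. Comparing them with the parentals, only the ct allele has switched, so ct is the middle locus and the order is m – ct – sc.
Crossovers in the m–ct interval produce the single-crossover classes sc M CT and SC m ct (159 + 170 = 329) plus the double crossovers (44).
RF(m–ct) = (329 + 44) / 2319 = 373/2319 = 0.1608 → 16.1 m.u.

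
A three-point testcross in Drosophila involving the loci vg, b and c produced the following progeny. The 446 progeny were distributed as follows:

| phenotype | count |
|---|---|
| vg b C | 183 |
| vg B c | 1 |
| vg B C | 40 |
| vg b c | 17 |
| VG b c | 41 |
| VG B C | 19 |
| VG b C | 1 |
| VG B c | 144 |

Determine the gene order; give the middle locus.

The two most frequent reciprocal classes, VG B c and vg b C, are the parental types, so the F1 was VG B c / vg b C.
The two rarest classes, vg B c and VG b C, are the double crossovers. Comparing them with the parentals, only the vg allele has switched, so vg is the middle locus and the order is c – vg – b.

vg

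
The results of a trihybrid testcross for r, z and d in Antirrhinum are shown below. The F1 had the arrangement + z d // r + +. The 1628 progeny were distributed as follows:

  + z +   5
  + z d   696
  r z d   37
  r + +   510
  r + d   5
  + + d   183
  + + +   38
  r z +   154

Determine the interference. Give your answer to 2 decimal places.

The two rarest classes, + z + and r + d, are the double crossovers. Comparing them with the parentals, only the d allele has switched, so d is the middle locus and the order is r – d – z.
r–d: (75 + 10)/1628 = 0.0522; d–z: (337 + 10)/1628 = 0.2131.
Expected DCO frequency = 0.0522 × 0.2131 ≈ 0.01112; observed = 10/1628 ≈ 0.00614.
Coefficient of coincidence = 0.00614/0.01112 ≈ 0.55; interference = 1 − 0.55 = 0.45.

0.45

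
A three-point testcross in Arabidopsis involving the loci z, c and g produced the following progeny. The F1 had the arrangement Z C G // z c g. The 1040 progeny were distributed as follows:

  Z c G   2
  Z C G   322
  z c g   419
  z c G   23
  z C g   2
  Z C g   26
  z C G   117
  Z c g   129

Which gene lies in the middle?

c

The two rarest classes, Z c G and z C g, are the double crossovers. Comparing them with the parentals, only the c allele has switched, so c is the middle locus and the order is z – c – g.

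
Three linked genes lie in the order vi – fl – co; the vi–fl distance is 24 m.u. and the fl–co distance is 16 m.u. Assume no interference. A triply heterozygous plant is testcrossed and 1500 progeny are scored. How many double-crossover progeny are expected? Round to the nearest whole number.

58

Map distances give recombination frequencies of 0.240 and 0.160 for the two intervals.
With no interference, expected double-crossover frequency = 0.240 × 0.160 = 0.03840.
Expected number = 0.03840 × 1500 = 57.60 ≈ 58.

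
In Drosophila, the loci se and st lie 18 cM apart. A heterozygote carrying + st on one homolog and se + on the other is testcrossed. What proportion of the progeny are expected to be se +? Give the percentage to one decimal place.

41.0%

A map distance of 18 cM corresponds to a recombination frequency of 0.180.
The F1 is + st / se +, so se + is a parental gamete class with expected frequency (1 − r)/2 = 0.820/2 = 0.4100.
That is 0.4100 = 41.0% of the progeny.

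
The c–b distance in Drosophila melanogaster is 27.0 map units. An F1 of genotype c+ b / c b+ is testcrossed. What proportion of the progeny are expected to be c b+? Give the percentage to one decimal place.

36.5%

A map distance of 27.0 map units corresponds to a recombination frequency of 0.270.
The F1 is c+ b / c b+, so c b+ is a parental gamete class with expected frequency (1 − r)/2 = 0.730/2 = 0.3650.
That is 0.3650 = 36.5% of the progeny.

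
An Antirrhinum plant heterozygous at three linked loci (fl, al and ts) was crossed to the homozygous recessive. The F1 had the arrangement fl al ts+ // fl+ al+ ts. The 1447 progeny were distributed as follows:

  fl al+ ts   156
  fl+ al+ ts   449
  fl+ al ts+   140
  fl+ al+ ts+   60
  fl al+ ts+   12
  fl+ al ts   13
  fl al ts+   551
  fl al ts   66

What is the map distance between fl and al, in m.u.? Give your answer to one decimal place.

The two rarest classes, fl al+ ts+ and fl+ al ts, are the double crossovers. Comparing them with the parentals, only the al allele has switched, so al is the middle locus and the order is ts – al – fl.
Crossovers in the al–fl interval produce the single-crossover classes fl+ al ts+ and fl al+ ts (140 + 156 = 296) plus the double crossovers (25).
RF(al–fl) = (296 + 25) / 1447 = 321/1447 = 0.2218 → 22.2 m.u.

22.2 m.u.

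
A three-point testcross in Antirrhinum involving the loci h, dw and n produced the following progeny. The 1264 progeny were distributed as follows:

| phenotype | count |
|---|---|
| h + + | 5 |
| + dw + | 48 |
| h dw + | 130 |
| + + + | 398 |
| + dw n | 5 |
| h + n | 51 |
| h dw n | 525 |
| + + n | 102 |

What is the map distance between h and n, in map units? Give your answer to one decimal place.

19.1 map units

The two most frequent reciprocal classes, + + + and h dw n, are the parental types, so the F1 was + + + / h dw n.
The two rarest classes, h + + and + dw n, are the double crossovers. Comparing them with the parentals, only the h allele has switched, so h is the middle locus and the order is dw – h – n.
Crossovers in the h–n interval produce the single-crossover classes + + n and h dw + (102 + 130 = 232) plus the double crossovers (10).
RF(h–n) = (232 + 10) / 1264 = 242/1264 = 0.1915 → 19.1 map units.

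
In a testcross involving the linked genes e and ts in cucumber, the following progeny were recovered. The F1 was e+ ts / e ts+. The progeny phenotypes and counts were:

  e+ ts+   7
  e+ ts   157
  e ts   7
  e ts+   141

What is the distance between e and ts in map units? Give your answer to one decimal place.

4.5 map units

The recombinant classes are e+ ts+ and e ts: 7 + 7 = 14.
Recombination frequency = 14/312 = 0.0449 ≈ 4.5%, i.e. 4.5 map units.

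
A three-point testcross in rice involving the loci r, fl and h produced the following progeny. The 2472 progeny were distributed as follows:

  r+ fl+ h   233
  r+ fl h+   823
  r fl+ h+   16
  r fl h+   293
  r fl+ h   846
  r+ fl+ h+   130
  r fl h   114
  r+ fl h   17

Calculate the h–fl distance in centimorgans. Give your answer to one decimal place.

11.2 centimorgans

The two most frequent reciprocal classes, r+ fl h+ and r fl+ h, are the parental types, so the F1 was r+ fl h+ / r fl+ h.
The two rarest classes, r+ fl h and r fl+ h+, are the double crossovers. Comparing them with the parentals, only the h allele has switched, so h is the middle locus and the order is fl – h – r.
Crossovers in the fl–h interval produce the single-crossover classes r+ fl+ h+ and r fl h (130 + 114 = 244) plus the double crossovers (33).
RF(fl–h) = (244 + 33) / 2472 = 277/2472 = 0.1121 → 11.2 centimorgans.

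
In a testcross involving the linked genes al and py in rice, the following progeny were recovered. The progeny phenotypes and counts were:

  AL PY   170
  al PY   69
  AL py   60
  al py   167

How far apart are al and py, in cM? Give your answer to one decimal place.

27.7 cM

The two most frequent classes, AL PY (170) and al py (167), are the parental types, so the F1 was AL PY / al py.
The recombinant classes are AL py and al PY: 60 + 69 = 129.
Recombination frequency = 129/466 = 0.2768 ≈ 27.7%, i.e. 27.7 cM.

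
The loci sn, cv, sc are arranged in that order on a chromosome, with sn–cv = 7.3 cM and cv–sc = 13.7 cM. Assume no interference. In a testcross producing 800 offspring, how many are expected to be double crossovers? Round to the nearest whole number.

Map distances give recombination frequencies of 0.073 and 0.137 for the two intervals.
With no interference, expected double-crossover frequency = 0.073 × 0.137 = 0.01000.
Expected number = 0.01000 × 800 = 8.00 ≈ 8.

8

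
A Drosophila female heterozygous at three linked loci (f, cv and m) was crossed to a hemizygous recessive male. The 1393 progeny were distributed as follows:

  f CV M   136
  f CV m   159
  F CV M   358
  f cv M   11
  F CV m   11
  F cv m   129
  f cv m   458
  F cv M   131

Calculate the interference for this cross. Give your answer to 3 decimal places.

The two most frequent reciprocal classes, F CV M and f cv m, are the parental types, so the F1 was F CV M / f cv m.
The two rarest classes, F CV m and f cv M, are the double crossovers. Comparing them with the parentals, only the m allele has switched, so m is the middle locus and the order is cv – m – f.
cv–m: (290 + 22)/1393 = 0.2240; m–f: (265 + 22)/1393 = 0.2060.
Expected DCO frequency = 0.2240 × 0.2060 ≈ 0.04614; observed = 22/1393 ≈ 0.01579.
Coefficient of coincidence = 0.01579/0.04614 ≈ 0.342; interference = 1 − 0.342 = 0.658.

0.658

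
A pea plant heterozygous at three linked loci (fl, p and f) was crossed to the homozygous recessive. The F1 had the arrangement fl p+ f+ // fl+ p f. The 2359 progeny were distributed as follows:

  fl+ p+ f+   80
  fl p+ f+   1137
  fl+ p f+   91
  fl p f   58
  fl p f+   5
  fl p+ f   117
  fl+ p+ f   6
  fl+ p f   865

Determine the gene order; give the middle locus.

p

The two rarest classes, fl p f+ and fl+ p+ f, are the double crossovers. Comparing them with the parentals, only the p allele has switched, so p is the middle locus and the order is f – p – fl.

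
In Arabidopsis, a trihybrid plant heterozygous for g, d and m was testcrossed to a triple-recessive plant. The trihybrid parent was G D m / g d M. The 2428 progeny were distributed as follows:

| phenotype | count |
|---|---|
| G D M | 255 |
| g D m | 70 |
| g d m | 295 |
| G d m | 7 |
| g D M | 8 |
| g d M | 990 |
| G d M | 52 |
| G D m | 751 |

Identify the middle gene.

The two rarest classes, G d m and g D M, are the double crossovers. Comparing them with the parentals, only the d allele has switched, so d is the middle locus and the order is m – d – g.

d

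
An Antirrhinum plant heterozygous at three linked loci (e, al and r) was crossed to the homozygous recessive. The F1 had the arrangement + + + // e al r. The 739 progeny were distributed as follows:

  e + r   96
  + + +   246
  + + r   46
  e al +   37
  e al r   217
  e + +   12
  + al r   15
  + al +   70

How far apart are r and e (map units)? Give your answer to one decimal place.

14.9 map units

The two rarest classes, e + + and + al r, are the double crossovers. Comparing them with the parentals, only the e allele has switched, so e is the middle locus and the order is al – e – r.
Crossovers in the e–r interval produce the single-crossover classes + + r and e al + (46 + 37 = 83) plus the double crossovers (27).
RF(e–r) = (83 + 27) / 739 = 110/739 = 0.1488 → 14.9 map units.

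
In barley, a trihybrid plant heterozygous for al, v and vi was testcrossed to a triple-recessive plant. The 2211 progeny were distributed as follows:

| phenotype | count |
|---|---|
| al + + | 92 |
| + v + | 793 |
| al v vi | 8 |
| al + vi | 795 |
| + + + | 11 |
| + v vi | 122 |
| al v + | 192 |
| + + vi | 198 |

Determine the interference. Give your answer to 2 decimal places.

0.56

The two most frequent reciprocal classes, + v + and al + vi, are the parental types, so the F1 was + v + / al + vi.
The two rarest classes, + + + and al v vi, are the double crossovers. Comparing them with the parentals, only the v allele has switched, so v is the middle locus and the order is al – v – vi.
al–v: (390 + 19)/2211 = 0.1850; v–vi: (214 + 19)/2211 = 0.1054.
Expected DCO frequency = 0.1850 × 0.1054 ≈ 0.01950; observed = 19/2211 ≈ 0.00859.
Coefficient of coincidence = 0.00859/0.01950 ≈ 0.44; interference = 1 − 0.44 = 0.56.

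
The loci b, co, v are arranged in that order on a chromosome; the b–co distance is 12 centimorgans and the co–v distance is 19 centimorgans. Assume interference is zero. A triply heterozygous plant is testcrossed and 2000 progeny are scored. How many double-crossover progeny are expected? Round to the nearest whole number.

Map distances give recombination frequencies of 0.120 and 0.190 for the two intervals.
With no interference, expected double-crossover frequency = 0.120 × 0.190 = 0.02280.
Expected number = 0.02280 × 2000 = 45.60 ≈ 46.

46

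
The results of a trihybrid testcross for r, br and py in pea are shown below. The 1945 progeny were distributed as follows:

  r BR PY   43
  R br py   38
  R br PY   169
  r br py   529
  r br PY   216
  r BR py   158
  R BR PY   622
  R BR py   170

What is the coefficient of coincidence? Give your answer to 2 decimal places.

The two most frequent reciprocal classes, r br py and R BR PY, are the parental types, so the F1 was r br py / R BR PY.
The two rarest classes, R br py and r BR PY, are the double crossovers. Comparing them with the parentals, only the r allele has switched, so r is the middle locus and the order is br – r – py.
br–r: (327 + 81)/1945 = 0.2098; r–py: (386 + 81)/1945 = 0.2401.
Expected DCO frequency = 0.2098 × 0.2401 ≈ 0.05037; observed = 81/1945 ≈ 0.04165.
Coefficient of coincidence = 0.04165/0.05037 ≈ 0.83.

0.83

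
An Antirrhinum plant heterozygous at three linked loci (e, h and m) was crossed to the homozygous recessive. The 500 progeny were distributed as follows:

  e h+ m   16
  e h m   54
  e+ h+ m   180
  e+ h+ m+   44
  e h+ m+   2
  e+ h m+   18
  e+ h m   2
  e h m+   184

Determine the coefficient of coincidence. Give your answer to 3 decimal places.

0.516

The two most frequent reciprocal classes, e+ h+ m and e h m+, are the parental types, so the F1 was e+ h+ m / e h m+.
The two rarest classes, e+ h m and e h+ m+, are the double crossovers. Comparing them with the parentals, only the h allele has switched, so h is the middle locus and the order is m – h – e.
m–h: (98 + 4)/500 = 0.2040; h–e: (34 + 4)/500 = 0.0760.
Expected DCO frequency = 0.2040 × 0.0760 ≈ 0.01550; observed = 4/500 ≈ 0.00800.
Coefficient of coincidence = 0.00800/0.01550 ≈ 0.516.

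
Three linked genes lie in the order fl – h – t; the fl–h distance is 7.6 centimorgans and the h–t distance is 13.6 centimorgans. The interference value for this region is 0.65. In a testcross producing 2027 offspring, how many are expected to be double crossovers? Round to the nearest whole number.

7

Map distances give recombination frequencies of 0.076 and 0.136 for the two intervals.
With interference 0.65 (so coincidence = 0.35), expected double-crossover frequency = 0.076 × 0.136 × 0.35 = 0.00362.
Expected number = 0.00362 × 2027 = 7.33 ≈ 7.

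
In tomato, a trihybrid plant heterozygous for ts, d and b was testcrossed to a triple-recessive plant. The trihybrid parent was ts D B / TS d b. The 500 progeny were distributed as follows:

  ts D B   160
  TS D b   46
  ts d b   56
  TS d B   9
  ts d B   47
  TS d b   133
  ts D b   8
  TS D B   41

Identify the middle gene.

b

The two rarest classes, ts D b and TS d B, are the double crossovers. Comparing them with the parentals, only the b allele has switched, so b is the middle locus and the order is ts – b – d.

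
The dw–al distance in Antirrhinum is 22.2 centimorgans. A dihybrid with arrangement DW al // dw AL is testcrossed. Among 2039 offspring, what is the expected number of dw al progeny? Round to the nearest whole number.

A map distance of 22.2 centimorgans corresponds to a recombination frequency of 0.222.
The F1 is DW al / dw AL, so dw al is a recombinant gamete class with expected frequency r/2 = 0.222/2 = 0.1110.
Expected number = 0.1110 × 2039 = 226.33 ≈ 226.

226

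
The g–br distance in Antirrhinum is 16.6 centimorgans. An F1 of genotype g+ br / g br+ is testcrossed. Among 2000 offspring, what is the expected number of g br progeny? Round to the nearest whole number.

A map distance of 16.6 centimorgans corresponds to a recombination frequency of 0.166.
The F1 is g+ br / g br+, so g br is a recombinant gamete class with expected frequency r/2 = 0.166/2 = 0.0830.
Expected number = 0.0830 × 2000 = 166.00 ≈ 166.

166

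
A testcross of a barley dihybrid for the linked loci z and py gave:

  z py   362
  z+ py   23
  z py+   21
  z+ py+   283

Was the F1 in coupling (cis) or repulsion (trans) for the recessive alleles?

The two most frequent classes are z+ py+ (283) and z py (362); these are the parental (non-recombinant) types.
So the F1 carried z+ py+ on one chromosome and z py on the other — the recessive alleles are on the same chromosome (cis / coupling).

cis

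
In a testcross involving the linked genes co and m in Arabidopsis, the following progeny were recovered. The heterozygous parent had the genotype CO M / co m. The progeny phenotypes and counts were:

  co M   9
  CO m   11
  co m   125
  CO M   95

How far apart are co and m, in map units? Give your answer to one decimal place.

8.3 map units

The recombinant classes are CO m and co M: 11 + 9 = 20.
Recombination frequency = 20/240 = 0.0833 ≈ 8.3%, i.e. 8.3 map units.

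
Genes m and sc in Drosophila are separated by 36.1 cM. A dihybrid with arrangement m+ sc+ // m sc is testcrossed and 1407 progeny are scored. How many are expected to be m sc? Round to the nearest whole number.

A map distance of 36.1 cM corresponds to a recombination frequency of 0.361.
The F1 is m+ sc+ / m sc, so m sc is a parental gamete class with expected frequency (1 − r)/2 = 0.639/2 = 0.3195.
Expected number = 0.3195 × 1407 = 449.54 ≈ 450.

450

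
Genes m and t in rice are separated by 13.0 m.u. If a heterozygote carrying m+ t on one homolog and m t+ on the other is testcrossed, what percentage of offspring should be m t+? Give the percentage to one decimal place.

43.5%

A map distance of 13.0 m.u. corresponds to a recombination frequency of 0.130.
The F1 is m+ t / m t+, so m t+ is a parental gamete class with expected frequency (1 − r)/2 = 0.870/2 = 0.4350.
That is 0.4350 = 43.5% of the progeny.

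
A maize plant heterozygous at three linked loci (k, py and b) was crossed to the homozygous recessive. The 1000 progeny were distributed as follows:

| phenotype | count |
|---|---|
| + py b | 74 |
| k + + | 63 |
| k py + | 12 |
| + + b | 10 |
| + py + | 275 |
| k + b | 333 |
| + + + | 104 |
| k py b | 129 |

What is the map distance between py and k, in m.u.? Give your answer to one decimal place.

The two most frequent reciprocal classes, + py + and k + b, are the parental types, so the F1 was + py + / k + b.
The two rarest classes, k py + and + + b, are the double crossovers. Comparing them with the parentals, only the k allele has switched, so k is the middle locus and the order is py – k – b.
Crossovers in the py–k interval produce the single-crossover classes + + + and k py b (104 + 129 = 233) plus the double crossovers (22).
RF(py–k) = (233 + 22) / 1000 = 255/1000 = 0.2550 → 25.5 m.u.

25.5 m.u.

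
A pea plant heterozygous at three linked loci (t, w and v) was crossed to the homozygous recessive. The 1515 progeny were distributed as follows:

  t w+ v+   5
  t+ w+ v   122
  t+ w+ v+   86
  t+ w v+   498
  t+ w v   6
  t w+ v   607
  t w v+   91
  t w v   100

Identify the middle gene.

v

The two most frequent reciprocal classes, t w+ v and t+ w v+, are the parental types, so the F1 was t w+ v / t+ w v+.
The two rarest classes, t w+ v+ and t+ w v, are the double crossovers. Comparing them with the parentals, only the v allele has switched, so v is the middle locus and the order is w – v – t.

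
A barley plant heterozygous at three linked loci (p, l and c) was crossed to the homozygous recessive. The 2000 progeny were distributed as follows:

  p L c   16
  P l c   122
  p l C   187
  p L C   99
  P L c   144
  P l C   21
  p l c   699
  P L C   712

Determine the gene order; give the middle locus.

The two most frequent reciprocal classes, p l c and P L C, are the parental types, so the F1 was p l c / P L C.
The two rarest classes, p L c and P l C, are the double crossovers. Comparing them with the parentals, only the l allele has switched, so l is the middle locus and the order is p – l – c.

l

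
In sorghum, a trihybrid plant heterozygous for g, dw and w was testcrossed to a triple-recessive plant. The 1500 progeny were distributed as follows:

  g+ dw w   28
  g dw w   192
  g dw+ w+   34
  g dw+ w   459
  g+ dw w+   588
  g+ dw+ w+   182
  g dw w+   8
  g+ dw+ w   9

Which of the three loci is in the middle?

g

The two most frequent reciprocal classes, g dw+ w and g+ dw w+, are the parental types, so the F1 was g dw+ w / g+ dw w+.
The two rarest classes, g+ dw+ w and g dw w+, are the double crossovers. Comparing them with the parentals, only the g allele has switched, so g is the middle locus and the order is w – g – dw.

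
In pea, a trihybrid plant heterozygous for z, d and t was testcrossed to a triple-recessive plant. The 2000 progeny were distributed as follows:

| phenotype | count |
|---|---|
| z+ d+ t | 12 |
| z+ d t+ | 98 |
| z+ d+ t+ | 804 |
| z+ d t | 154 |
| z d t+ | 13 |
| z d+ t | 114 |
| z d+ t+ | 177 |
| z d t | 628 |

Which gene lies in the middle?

The two most frequent reciprocal classes, z d t and z+ d+ t+, are the parental types, so the F1 was z d t / z+ d+ t+.
The two rarest classes, z d t+ and z+ d+ t, are the double crossovers. Comparing them with the parentals, only the t allele has switched, so t is the middle locus and the order is z – t – d.

t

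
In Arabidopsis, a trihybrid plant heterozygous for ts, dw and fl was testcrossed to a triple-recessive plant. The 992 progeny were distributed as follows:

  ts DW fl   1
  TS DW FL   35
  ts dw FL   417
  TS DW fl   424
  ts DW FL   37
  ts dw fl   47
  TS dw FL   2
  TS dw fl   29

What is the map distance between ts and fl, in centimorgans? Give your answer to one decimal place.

The two most frequent reciprocal classes, ts dw FL and TS DW fl, are the parental types, so the F1 was ts dw FL / TS DW fl.
The two rarest classes, TS dw FL and ts DW fl, are the double crossovers. Comparing them with the parentals, only the ts allele has switched, so ts is the middle locus and the order is fl – ts – dw.
Crossovers in the fl–ts interval produce the single-crossover classes ts dw fl and TS DW FL (47 + 35 = 82) plus the double crossovers (3).
RF(fl–ts) = (82 + 3) / 992 = 85/992 = 0.0857 → 8.6 centimorgans.

8.6 centimorgans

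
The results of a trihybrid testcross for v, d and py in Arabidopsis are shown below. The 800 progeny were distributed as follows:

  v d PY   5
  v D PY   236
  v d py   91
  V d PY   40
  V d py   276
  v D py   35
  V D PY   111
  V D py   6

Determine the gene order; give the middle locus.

The two most frequent reciprocal classes, V d py and v D PY, are the parental types, so the F1 was V d py / v D PY.
The two rarest classes, V D py and v d PY, are the double crossovers. Comparing them with the parentals, only the d allele has switched, so d is the middle locus and the order is py – d – v.

d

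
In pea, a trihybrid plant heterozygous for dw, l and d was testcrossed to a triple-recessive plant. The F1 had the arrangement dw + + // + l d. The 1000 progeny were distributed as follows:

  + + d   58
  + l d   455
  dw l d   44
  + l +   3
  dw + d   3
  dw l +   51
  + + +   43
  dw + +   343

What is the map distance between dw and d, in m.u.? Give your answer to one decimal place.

The two rarest classes, dw + d and + l +, are the double crossovers. Comparing them with the parentals, only the d allele has switched, so d is the middle locus and the order is dw – d – l.
Crossovers in the dw–d interval produce the single-crossover classes + + + and dw l d (43 + 44 = 87) plus the double crossovers (6).
RF(dw–d) = (87 + 6) / 1000 = 93/1000 = 0.0930 → 9.3 m.u.

9.3 m.u.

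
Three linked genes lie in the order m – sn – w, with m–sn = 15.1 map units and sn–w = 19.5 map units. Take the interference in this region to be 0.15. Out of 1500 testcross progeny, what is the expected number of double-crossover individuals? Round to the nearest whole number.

Map distances give recombination frequencies of 0.151 and 0.195 for the two intervals.
With interference 0.15 (so coincidence = 0.85), expected double-crossover frequency = 0.151 × 0.195 × 0.85 = 0.02503.
Expected number = 0.02503 × 1500 = 37.54 ≈ 38.

38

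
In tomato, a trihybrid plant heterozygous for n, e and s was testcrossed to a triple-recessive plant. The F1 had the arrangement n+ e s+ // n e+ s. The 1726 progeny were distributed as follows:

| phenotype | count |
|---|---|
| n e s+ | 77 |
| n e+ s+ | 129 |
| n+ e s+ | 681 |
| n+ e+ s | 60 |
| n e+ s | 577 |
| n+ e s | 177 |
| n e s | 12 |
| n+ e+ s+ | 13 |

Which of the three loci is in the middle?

The two rarest classes, n+ e+ s+ and n e s, are the double crossovers. Comparing them with the parentals, only the e allele has switched, so e is the middle locus and the order is n – e – s.

e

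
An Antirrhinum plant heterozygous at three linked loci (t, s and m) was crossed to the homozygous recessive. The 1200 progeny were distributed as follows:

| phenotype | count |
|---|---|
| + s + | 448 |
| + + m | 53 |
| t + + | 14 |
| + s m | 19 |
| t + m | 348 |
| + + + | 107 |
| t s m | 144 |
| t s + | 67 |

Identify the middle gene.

The two most frequent reciprocal classes, t + m and + s +, are the parental types, so the F1 was t + m / + s +.
The two rarest classes, t + + and + s m, are the double crossovers. Comparing them with the parentals, only the m allele has switched, so m is the middle locus and the order is t – m – s.

m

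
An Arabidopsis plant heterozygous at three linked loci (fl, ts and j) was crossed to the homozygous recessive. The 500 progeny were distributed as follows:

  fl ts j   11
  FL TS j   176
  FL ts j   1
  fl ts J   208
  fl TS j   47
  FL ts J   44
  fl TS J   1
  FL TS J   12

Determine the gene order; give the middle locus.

The two most frequent reciprocal classes, fl ts J and FL TS j, are the parental types, so the F1 was fl ts J / FL TS j.
The two rarest classes, fl TS J and FL ts j, are the double crossovers. Comparing them with the parentals, only the ts allele has switched, so ts is the middle locus and the order is fl – ts – j.

ts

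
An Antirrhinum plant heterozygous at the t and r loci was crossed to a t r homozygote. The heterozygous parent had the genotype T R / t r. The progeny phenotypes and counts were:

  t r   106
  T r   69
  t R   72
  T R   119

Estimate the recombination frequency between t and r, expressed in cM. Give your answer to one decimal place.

38.5 cM

The recombinant classes are T r and t R: 69 + 72 = 141.
Recombination frequency = 141/366 = 0.3852 ≈ 38.5%, i.e. 38.5 cM.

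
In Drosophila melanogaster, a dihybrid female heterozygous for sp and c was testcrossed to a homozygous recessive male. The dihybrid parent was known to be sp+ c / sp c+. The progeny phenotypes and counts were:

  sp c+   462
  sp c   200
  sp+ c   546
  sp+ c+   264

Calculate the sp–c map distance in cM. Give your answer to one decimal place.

31.5 cM

The recombinant classes are sp+ c+ and sp c: 264 + 200 = 464.
Recombination frequency = 464/1472 = 0.3152 ≈ 31.5%, i.e. 31.5 cM.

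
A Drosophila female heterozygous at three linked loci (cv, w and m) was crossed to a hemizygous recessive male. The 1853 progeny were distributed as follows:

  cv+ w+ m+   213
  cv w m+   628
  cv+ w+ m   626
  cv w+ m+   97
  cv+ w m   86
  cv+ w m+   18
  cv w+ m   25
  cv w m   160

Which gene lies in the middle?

cv

The two most frequent reciprocal classes, cv+ w+ m and cv w m+, are the parental types, so the F1 was cv+ w+ m / cv w m+.
The two rarest classes, cv w+ m and cv+ w m+, are the double crossovers. Comparing them with the parentals, only the cv allele has switched, so cv is the middle locus and the order is m – cv – w.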